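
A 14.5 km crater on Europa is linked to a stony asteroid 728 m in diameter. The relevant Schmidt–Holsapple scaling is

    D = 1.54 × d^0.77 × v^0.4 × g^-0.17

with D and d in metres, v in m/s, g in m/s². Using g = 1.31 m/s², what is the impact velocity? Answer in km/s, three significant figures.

v ≈ 29.8 km/s

Rearranging for v: v = [D / (1.54 · 728^0.77 · 1.31^-0.17)]^(1/0.4).
D = 14500 m.
728^0.77 = 159.9
1.31^-0.17 = 0.9551
Denominator = 1.54 × 159.9 × 0.9551 = 235.2
D / 235.2 = 14500 / 235.2 = 61.65
v = 61.65^(1/0.4) = 61.65^2.5 = 29842 m/s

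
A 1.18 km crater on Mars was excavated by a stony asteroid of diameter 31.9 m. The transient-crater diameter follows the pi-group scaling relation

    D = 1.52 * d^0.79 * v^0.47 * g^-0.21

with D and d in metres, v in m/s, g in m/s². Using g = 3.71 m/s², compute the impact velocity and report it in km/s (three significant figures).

v ≈ 7.51 km/s

Rearranging for v: v = [D / (1.52 · 31.9^0.79 · 3.71^-0.21)]^(1/0.47).
D = 1180 m.
31.9^0.79 = 15.42
3.71^-0.21 = 0.7593
Denominator = 1.52 × 15.42 × 0.7593 = 17.80
D / 17.80 = 1180 / 17.80 = 66.29
v = 66.29^(1/0.47) = 66.29^2.1277 = 7507 m/s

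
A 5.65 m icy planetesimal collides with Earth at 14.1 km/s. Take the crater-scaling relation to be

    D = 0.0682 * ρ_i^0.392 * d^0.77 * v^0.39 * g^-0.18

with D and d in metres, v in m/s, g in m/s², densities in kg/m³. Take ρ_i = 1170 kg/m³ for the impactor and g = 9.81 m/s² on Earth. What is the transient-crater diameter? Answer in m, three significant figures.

D ≈ 114 m

In SI units: v = 14100 m/s.
ρ_i^0.392 = 1170^0.392 = 15.95
d^0.77 = 5.65^0.77 = 3.794
v^0.39 = 14100^0.39 = 41.51
g^-0.18 = 9.81^-0.18 = 0.6630
D = 0.0682 × 15.95 × 3.794 × 41.51 × 0.6630 = 113.6 m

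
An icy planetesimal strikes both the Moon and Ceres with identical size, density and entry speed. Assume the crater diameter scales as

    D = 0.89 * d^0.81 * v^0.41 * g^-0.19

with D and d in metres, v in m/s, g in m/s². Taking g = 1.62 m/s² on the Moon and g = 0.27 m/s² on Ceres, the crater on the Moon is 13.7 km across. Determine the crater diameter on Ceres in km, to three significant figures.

All impactor-dependent factors cancel in the ratio, leaving D_Ceres/D_Moon = (g_Ceres/g_Moon)^-0.19.
(0.27/1.62)^-0.19 = 0.1667^-0.19 = 1.406
D_Ceres = 1.406 × 13.7 km = 19.3 km

D ≈ 19.3 km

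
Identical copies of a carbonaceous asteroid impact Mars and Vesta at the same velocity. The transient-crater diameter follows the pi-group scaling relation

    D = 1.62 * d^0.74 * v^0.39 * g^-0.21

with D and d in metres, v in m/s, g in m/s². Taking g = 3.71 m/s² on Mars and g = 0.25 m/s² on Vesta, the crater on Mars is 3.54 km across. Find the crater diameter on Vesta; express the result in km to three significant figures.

D ≈ 6.24 km

All impactor-dependent factors cancel in the ratio, leaving D_Vesta/D_Mars = (g_Vesta/g_Mars)^-0.21.
(0.25/3.71)^-0.21 = 0.06739^-0.21 = 1.762
D_Vesta = 1.762 × 3.54 km = 6.24 km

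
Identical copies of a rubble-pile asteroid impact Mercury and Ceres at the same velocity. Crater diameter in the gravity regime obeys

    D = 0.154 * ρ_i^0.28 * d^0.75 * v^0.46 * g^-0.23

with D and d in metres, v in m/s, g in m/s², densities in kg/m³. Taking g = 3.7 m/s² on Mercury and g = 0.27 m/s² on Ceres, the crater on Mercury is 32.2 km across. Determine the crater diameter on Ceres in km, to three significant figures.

All impactor-dependent factors cancel in the ratio, leaving D_Ceres/D_Mercury = (g_Ceres/g_Mercury)^-0.23.
(0.27/3.7)^-0.23 = 0.07297^-0.23 = 1.826
D_Ceres = 1.826 × 32.2 km = 58.8 km

D ≈ 58.8 km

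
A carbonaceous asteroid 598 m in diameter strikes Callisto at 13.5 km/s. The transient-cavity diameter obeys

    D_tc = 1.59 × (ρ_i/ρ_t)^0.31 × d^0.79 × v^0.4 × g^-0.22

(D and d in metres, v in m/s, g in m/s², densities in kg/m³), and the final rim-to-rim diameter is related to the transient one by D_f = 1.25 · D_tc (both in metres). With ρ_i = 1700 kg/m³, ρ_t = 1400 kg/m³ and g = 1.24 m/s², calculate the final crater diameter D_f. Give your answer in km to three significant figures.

v = 13500 m/s.
(ρ_i/ρ_t)^0.31 = (1700/1400)^0.31 = 1.062
d^0.79 = 598^0.79 = 156.2
v^0.4 = 13500^0.4 = 44.89
g^-0.22 = 1.24^-0.22 = 0.9538
D_tc = 1.59 × 1.062 × 156.2 × 44.89 × 0.9538 = 11290 m
D_f = 1.25 × 11290 = 14112 m
     = 14.11 km

D_f ≈ 14.1 km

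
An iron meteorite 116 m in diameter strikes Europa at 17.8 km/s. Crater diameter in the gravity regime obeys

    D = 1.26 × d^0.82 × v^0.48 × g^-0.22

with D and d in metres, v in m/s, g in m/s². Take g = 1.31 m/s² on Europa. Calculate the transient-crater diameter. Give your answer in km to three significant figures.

In SI units: v = 17800 m/s.
d^0.82 = 116^0.82 = 49.30
v^0.48 = 17800^0.48 = 109.7
g^-0.22 = 1.31^-0.22 = 0.9423
D = 1.26 × 49.30 × 109.7 × 0.9423 = 6421 m
   = 6.421 km

D ≈ 6.42 km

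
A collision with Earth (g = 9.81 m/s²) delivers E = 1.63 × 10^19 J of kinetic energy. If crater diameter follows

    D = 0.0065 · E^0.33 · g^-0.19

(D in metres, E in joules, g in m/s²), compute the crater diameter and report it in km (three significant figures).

D ≈ 9.22 km

E^0.33 = (1.63 × 10^19)^0.33 = 2.188 × 10^6
g^-0.19 = 9.81^-0.19 = 0.6480
D = 0.0065 × 2.188 × 10^6 × 0.6480 = 9216 m
   = 9.216 km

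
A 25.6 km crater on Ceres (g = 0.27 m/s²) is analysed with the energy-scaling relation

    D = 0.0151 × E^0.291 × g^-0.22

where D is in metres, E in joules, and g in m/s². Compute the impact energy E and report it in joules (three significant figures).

Rearranging: E = [D / (0.0151 · g^-0.22)]^(1/0.291).
D = 25600 m.
g^-0.22 = 0.27^-0.22 = 1.334
D / (0.0151 × 1.334) = 25600 / (0.02014) = 1.271 × 10^6
E = (1.271 × 10^6)^3.4364 = 9.469 × 10^20 J

E ≈ 9.47 × 10^20 J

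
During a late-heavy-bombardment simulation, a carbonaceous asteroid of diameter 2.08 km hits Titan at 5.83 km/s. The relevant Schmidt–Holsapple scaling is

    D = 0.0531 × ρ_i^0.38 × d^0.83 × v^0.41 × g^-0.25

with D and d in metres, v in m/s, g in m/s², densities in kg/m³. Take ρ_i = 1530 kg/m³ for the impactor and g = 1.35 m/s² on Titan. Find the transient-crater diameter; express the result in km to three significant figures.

D ≈ 15.9 km

In SI units: d = 2080 m, v = 5830 m/s.
ρ_i^0.38 = 1530^0.38 = 16.22
d^0.83 = 2080^0.83 = 567.5
v^0.41 = 5830^0.41 = 34.99
g^-0.25 = 1.35^-0.25 = 0.9277
D = 0.0531 × 16.22 × 567.5 × 34.99 × 0.9277 = 15866 m
   = 15.87 km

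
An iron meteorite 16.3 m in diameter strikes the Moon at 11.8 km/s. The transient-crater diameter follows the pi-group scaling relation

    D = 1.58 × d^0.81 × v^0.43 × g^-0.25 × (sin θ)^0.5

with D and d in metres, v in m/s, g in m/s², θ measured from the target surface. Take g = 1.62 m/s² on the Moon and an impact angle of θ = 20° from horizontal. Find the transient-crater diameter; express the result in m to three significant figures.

In SI units: v = 11800 m/s.
d^0.81 = 16.3^0.81 = 9.591
v^0.43 = 11800^0.43 = 56.35
g^-0.25 = 1.62^-0.25 = 0.8864
(sin 20°)^0.5 = 0.3420^0.5 = 0.5848
D = 1.58 × 9.591 × 56.35 × 0.8864 × 0.5848 = 442.6 m

D ≈ 443 m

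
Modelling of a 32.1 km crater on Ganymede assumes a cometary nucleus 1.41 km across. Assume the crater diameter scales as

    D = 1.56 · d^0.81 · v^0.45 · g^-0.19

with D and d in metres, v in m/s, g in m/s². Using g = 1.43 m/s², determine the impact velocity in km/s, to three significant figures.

v ≈ 9.60 km/s

Rearranging for v: v = [D / (1.56 · 1410^0.81 · 1.43^-0.19)]^(1/0.45).
D = 32100 m.
1410^0.81 = 355.5
1.43^-0.19 = 0.9343
Denominator = 1.56 × 355.5 × 0.9343 = 518.1
D / 518.1 = 32100 / 518.1 = 61.96
v = 61.96^(1/0.45) = 61.96^2.2222 = 9604 m/s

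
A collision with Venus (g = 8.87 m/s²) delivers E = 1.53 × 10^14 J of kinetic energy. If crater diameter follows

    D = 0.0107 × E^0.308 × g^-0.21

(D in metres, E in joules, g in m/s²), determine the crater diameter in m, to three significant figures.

E^0.308 = (1.53 × 10^14)^0.308 = 2.338 × 10^4
g^-0.21 = 8.87^-0.21 = 0.6323
D = 0.0107 × 2.338 × 10^4 × 0.6323 = 158.2 m

D ≈ 158 m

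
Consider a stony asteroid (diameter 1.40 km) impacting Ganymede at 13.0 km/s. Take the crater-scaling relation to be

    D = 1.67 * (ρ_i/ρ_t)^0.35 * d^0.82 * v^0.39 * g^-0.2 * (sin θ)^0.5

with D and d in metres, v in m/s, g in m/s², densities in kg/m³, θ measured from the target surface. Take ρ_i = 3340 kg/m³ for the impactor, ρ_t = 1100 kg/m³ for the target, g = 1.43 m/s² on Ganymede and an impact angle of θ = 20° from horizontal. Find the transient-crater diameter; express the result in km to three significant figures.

D ≈ 20.5 km

In SI units: d = 1400 m, v = 13000 m/s.
(ρ_i/ρ_t)^0.35 = (3340/1100)^0.35 = 1.475
d^0.82 = 1400^0.82 = 380.0
v^0.39 = 13000^0.39 = 40.22
g^-0.2 = 1.43^-0.2 = 0.9310
(sin 20°)^0.5 = 0.3420^0.5 = 0.5848
D = 1.67 × 1.475 × 380.0 × 40.22 × 0.9310 × 0.5848 = 20497 m
   = 20.50 km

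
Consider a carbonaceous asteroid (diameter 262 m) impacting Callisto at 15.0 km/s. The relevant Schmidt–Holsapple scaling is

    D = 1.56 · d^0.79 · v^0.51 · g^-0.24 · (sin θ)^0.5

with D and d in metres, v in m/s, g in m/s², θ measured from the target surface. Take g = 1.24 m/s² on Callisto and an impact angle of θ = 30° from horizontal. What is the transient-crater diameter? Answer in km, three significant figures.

D ≈ 11.5 km

In SI units: v = 15000 m/s.
d^0.79 = 262^0.79 = 81.37
v^0.51 = 15000^0.51 = 134.8
g^-0.24 = 1.24^-0.24 = 0.9497
(sin 30°)^0.5 = 0.5000^0.5 = 0.7071
D = 1.56 × 81.37 × 134.8 × 0.9497 × 0.7071 = 11491 m
   = 11.49 km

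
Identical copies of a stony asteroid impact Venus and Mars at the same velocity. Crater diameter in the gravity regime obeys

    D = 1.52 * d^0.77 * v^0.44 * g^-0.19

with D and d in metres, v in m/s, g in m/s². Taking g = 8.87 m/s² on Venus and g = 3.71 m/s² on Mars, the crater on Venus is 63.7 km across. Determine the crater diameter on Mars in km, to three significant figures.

D ≈ 75.2 km

All impactor-dependent factors cancel in the ratio, leaving D_Mars/D_Venus = (g_Mars/g_Venus)^-0.19.
(3.71/8.87)^-0.19 = 0.4183^-0.19 = 1.180
D_Mars = 1.180 × 63.7 km = 75.2 km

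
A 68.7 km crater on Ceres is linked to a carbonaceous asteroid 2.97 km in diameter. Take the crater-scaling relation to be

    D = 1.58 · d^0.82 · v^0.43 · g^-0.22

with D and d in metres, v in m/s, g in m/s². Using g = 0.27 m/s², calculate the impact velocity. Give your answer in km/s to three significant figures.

v ≈ 7.47 km/s

Rearranging for v: v = [D / (1.58 · 2970^0.82 · 0.27^-0.22)]^(1/0.43).
D = 68700 m.
2970^0.82 = 704.1
0.27^-0.22 = 1.334
Denominator = 1.58 × 704.1 × 1.334 = 1484
D / 1484 = 68700 / 1484 = 46.29
v = 46.29^(1/0.43) = 46.29^2.3256 = 7469 m/s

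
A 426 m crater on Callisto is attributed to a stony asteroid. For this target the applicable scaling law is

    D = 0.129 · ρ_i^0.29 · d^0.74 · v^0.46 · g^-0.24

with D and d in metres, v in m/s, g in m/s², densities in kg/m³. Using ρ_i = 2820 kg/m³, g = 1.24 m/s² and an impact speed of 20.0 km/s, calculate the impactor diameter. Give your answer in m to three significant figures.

d ≈ 5.75 m

Rearranging for d: d = [D / (0.129 · 2820^0.29 · 20000^0.46 · 1.24^-0.24)]^(1/0.74).
2820^0.29 = 10.01
20000^0.46 = 95.16
1.24^-0.24 = 0.9497
Denominator = 0.129 × 10.01 × 95.16 × 0.9497 = 116.7
D / 116.7 = 426 / 116.7 = 3.650
d = 3.650^(1/0.74) = 3.650^1.3514 = 5.753 m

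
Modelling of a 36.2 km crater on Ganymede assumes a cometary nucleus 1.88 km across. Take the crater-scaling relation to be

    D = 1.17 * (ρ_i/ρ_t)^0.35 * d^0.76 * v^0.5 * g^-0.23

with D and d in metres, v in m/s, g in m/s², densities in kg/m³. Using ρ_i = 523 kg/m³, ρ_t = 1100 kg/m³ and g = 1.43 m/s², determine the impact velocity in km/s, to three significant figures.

Rearranging for v: v = [D / (1.17 · (523/1100)^0.35 · 1880^0.76 · 1.43^-0.23)]^(1/0.5).
D = 36200 m.
(523/1100)^0.35 = 0.7709
1880^0.76 = 307.9
1.43^-0.23 = 0.9210
Denominator = 1.17 × 0.7709 × 307.9 × 0.9210 = 255.8
D / 255.8 = 36200 / 255.8 = 141.5
v = 141.5^(1/0.5) = 141.5^2 = 20022 m/s

v ≈ 20.0 km/s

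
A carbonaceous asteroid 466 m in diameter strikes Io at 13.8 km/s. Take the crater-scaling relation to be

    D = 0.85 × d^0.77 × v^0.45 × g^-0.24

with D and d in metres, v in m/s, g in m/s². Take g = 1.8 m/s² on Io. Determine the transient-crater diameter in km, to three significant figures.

In SI units: v = 13800 m/s.
d^0.77 = 466^0.77 = 113.4
v^0.45 = 13800^0.45 = 72.94
g^-0.24 = 1.8^-0.24 = 0.8684
D = 0.85 × 113.4 × 72.94 × 0.8684 = 6105 m
   = 6.105 km

D ≈ 6.11 km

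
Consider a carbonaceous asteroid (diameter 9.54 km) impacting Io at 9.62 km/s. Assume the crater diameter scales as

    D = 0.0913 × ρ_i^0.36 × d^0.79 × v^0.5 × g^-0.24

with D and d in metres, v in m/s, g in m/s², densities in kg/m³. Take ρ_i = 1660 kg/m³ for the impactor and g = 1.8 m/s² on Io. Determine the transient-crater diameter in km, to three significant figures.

D ≈ 156 km

In SI units: d = 9540 m, v = 9620 m/s.
ρ_i^0.36 = 1660^0.36 = 14.43
d^0.79 = 9540^0.79 = 1393
v^0.5 = 9620^0.5 = 98.08
g^-0.24 = 1.8^-0.24 = 0.8684
D = 0.0913 × 14.43 × 1393 × 98.08 × 0.8684 = 1.563 × 10^5 m
   = 156.3 km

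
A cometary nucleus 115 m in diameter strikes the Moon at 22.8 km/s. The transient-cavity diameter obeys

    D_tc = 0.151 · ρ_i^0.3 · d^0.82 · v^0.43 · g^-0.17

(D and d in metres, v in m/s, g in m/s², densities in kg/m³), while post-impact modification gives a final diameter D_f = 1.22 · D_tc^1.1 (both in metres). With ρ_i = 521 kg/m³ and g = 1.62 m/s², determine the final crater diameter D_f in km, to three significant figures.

D_f ≈ 9.13 km

v = 22800 m/s.
ρ_i^0.3 = 521^0.3 = 6.532
d^0.82 = 115^0.82 = 48.95
v^0.43 = 22800^0.43 = 74.80
g^-0.17 = 1.62^-0.17 = 0.9213
D_tc = 0.151 × 6.532 × 48.95 × 74.80 × 0.9213 = 3327 m
D_f = 1.22 × (3327)^1.1 = 9133 m
     = 9.133 km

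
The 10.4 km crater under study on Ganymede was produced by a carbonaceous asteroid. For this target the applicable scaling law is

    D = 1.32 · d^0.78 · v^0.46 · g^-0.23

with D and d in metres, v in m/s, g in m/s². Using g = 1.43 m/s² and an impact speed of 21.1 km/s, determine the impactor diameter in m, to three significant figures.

Rearranging for d: d = [D / (1.32 · 21100^0.46 · 1.43^-0.23)]^(1/0.78).
D = 10400 m.
21100^0.46 = 97.54
1.43^-0.23 = 0.9210
Denominator = 1.32 × 97.54 × 0.9210 = 118.6
D / 118.6 = 10400 / 118.6 = 87.69
d = 87.69^(1/0.78) = 87.69^1.2821 = 309.8 m

d ≈ 310 m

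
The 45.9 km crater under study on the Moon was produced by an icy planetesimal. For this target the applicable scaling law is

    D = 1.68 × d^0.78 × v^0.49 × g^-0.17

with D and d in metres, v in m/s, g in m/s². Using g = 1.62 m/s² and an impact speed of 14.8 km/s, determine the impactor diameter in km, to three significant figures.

Rearranging for d: d = [D / (1.68 · 14800^0.49 · 1.62^-0.17)]^(1/0.78).
D = 45900 m.
14800^0.49 = 110.5
1.62^-0.17 = 0.9213
Denominator = 1.68 × 110.5 × 0.9213 = 171.0
D / 171.0 = 45900 / 171.0 = 268.4
d = 268.4^(1/0.78) = 268.4^1.2821 = 1300 m

d ≈ 1.30 km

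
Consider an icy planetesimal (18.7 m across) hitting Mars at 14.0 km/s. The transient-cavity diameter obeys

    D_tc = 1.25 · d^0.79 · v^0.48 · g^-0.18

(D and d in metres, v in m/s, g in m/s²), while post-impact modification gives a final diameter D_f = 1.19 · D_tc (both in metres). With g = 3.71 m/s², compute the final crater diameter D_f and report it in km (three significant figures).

v = 14000 m/s.
d^0.79 = 18.7^0.79 = 10.11
v^0.48 = 14000^0.48 = 97.76
g^-0.18 = 3.71^-0.18 = 0.7898
D_tc = 1.25 × 10.11 × 97.76 × 0.7898 = 975.8 m
D_f = 1.19 × 975.8 = 1161 m
     = 1.161 km

D_f ≈ 1.16 km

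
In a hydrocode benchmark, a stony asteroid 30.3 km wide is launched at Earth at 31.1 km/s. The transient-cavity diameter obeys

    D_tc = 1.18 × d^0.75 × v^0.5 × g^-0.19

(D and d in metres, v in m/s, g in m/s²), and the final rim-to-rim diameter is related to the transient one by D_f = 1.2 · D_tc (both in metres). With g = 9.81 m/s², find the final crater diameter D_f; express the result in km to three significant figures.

D_f ≈ 372 km

In SI: d = 30300 m, v = 31100 m/s.
d^0.75 = 30300^0.75 = 2297
v^0.5 = 31100^0.5 = 176.4
g^-0.19 = 9.81^-0.19 = 0.6480
D_tc = 1.18 × 2297 × 176.4 × 0.6480 = 3.098 × 10^5 m
D_f = 1.2 × 3.098 × 10^5 = 3.718 × 10^5 m
     = 371.8 km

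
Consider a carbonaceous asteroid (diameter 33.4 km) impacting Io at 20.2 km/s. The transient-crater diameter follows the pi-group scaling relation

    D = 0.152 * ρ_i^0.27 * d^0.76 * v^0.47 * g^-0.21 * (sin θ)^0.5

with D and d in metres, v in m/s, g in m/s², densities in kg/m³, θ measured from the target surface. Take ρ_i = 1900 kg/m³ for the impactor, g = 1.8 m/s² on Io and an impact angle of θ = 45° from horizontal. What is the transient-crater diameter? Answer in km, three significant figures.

D ≈ 251 km

In SI units: d = 33400 m, v = 20200 m/s.
ρ_i^0.27 = 1900^0.27 = 7.678
d^0.76 = 33400^0.76 = 2742
v^0.47 = 20200^0.47 = 105.6
g^-0.21 = 1.8^-0.21 = 0.8839
(sin 45°)^0.5 = 0.7071^0.5 = 0.8409
D = 0.152 × 7.678 × 2742 × 105.6 × 0.8839 × 0.8409 = 2.512 × 10^5 m
   = 251.2 km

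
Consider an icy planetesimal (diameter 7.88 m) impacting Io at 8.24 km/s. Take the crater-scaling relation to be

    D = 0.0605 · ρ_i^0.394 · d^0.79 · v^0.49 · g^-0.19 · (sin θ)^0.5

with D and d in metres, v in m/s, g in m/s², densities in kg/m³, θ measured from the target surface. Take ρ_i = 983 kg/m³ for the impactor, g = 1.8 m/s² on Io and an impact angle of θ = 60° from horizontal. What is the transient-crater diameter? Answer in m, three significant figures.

D ≈ 322 m

In SI units: v = 8240 m/s.
ρ_i^0.394 = 983^0.394 = 15.10
d^0.79 = 7.88^0.79 = 5.108
v^0.49 = 8240^0.49 = 82.95
g^-0.19 = 1.8^-0.19 = 0.8943
(sin 60°)^0.5 = 0.8660^0.5 = 0.9306
D = 0.0605 × 15.10 × 5.108 × 82.95 × 0.8943 × 0.9306 = 322.1 m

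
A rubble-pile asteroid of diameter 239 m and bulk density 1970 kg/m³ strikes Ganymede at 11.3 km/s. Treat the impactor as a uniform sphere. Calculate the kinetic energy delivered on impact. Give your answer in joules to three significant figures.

E ≈ 8.99 × 10^17 J

v = 11300 m/s.
Mass m = (π/6) ρ d³ = (π/6) × 1970 × (239)³ = 1.408 × 10^10 kg
E = ½ m v² = 0.5 × 1.408 × 10^10 × (11300)² = 8.989 × 10^17 J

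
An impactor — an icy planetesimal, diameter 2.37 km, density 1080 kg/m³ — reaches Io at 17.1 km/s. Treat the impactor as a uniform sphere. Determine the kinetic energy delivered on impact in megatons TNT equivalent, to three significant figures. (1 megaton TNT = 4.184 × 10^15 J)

d = 2370 m; v = 17100 m/s.
Mass m = (π/6) ρ d³ = (π/6) × 1080 × (2370)³ = 7.528 × 10^12 kg
E = ½ m v² = 0.5 × 7.528 × 10^12 × (17100)² = 1.101 × 10^21 J
   = 1.101 × 10^21 / 4.184×10^15 = 2.631 × 10^5 Mt

E ≈ 2.63 × 10^5 Mt TNT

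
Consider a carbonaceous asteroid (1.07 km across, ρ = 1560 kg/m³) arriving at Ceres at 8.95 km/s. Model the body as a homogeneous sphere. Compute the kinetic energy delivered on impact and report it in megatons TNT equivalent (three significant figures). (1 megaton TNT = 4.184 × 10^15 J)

d = 1070 m; v = 8950 m/s.
Mass m = (π/6) ρ d³ = (π/6) × 1560 × (1070)³ = 1.001 × 10^12 kg
E = ½ m v² = 0.5 × 1.001 × 10^12 × (8950)² = 4.009 × 10^19 J
   = 4.009 × 10^19 / 4.184×10^15 = 9582 Mt

E ≈ 9580 Mt TNT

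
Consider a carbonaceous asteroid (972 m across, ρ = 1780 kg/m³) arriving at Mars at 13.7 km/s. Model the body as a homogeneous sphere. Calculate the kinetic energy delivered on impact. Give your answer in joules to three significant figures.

v = 13700 m/s.
Mass m = (π/6) ρ d³ = (π/6) × 1780 × (972)³ = 8.559 × 10^11 kg
E = ½ m v² = 0.5 × 8.559 × 10^11 × (13700)² = 8.032 × 10^19 J

E ≈ 8.03 × 10^19 J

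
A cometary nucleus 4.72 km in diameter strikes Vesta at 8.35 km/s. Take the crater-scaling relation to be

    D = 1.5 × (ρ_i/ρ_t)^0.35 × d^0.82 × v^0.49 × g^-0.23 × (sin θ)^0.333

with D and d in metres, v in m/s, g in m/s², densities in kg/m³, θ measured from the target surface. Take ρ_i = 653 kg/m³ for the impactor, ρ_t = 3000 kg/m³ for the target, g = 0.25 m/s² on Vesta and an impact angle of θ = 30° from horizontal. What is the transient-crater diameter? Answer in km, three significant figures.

D ≈ 82.6 km

In SI units: d = 4720 m, v = 8350 m/s.
(ρ_i/ρ_t)^0.35 = (653/3000)^0.35 = 0.5864
d^0.82 = 4720^0.82 = 1030
v^0.49 = 8350^0.49 = 83.49
g^-0.23 = 0.25^-0.23 = 1.376
(sin 30°)^0.333 = 0.5000^0.333 = 0.7939
D = 1.5 × 0.5864 × 1030 × 83.49 × 1.376 × 0.7939 = 82631 m
   = 82.63 km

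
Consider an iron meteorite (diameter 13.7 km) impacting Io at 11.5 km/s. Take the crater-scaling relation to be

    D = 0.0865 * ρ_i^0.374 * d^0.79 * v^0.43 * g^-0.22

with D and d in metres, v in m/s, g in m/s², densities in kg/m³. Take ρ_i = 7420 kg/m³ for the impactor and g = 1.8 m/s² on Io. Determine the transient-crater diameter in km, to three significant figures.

D ≈ 220 km

In SI units: d = 13700 m, v = 11500 m/s.
ρ_i^0.374 = 7420^0.374 = 28.02
d^0.79 = 13700^0.79 = 1854
v^0.43 = 11500^0.43 = 55.73
g^-0.22 = 1.8^-0.22 = 0.8787
D = 0.0865 × 28.02 × 1854 × 55.73 × 0.8787 = 2.201 × 10^5 m
   = 220.1 km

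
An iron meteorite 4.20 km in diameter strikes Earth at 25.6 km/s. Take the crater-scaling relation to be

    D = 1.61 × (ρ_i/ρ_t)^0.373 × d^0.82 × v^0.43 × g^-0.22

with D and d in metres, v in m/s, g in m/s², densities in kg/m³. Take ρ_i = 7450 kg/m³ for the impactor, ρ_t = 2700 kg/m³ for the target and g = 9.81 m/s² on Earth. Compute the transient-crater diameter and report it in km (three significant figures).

D ≈ 105 km

In SI units: d = 4200 m, v = 25600 m/s.
(ρ_i/ρ_t)^0.373 = (7450/2700)^0.373 = 1.460
d^0.82 = 4200^0.82 = 935.5
v^0.43 = 25600^0.43 = 78.62
g^-0.22 = 9.81^-0.22 = 0.6051
D = 1.61 × 1.460 × 935.5 × 78.62 × 0.6051 = 1.046 × 10^5 m
   = 104.6 km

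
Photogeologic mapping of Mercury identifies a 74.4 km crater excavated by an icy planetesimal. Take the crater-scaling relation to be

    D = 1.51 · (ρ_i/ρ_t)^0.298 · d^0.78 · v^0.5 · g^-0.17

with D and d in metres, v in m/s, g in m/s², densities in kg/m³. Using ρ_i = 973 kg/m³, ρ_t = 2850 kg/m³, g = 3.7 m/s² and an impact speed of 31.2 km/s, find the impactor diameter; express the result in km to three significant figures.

Rearranging for d: d = [D / (1.51 · (973/2850)^0.298 · 31200^0.5 · 3.7^-0.17)]^(1/0.78).
D = 74400 m.
(973/2850)^0.298 = 0.7260
31200^0.5 = 176.6
3.7^-0.17 = 0.8006
Denominator = 1.51 × 0.7260 × 176.6 × 0.8006 = 155.0
D / 155.0 = 74400 / 155.0 = 480.0
d = 480.0^(1/0.78) = 480.0^1.2821 = 2739 m

d ≈ 2.74 km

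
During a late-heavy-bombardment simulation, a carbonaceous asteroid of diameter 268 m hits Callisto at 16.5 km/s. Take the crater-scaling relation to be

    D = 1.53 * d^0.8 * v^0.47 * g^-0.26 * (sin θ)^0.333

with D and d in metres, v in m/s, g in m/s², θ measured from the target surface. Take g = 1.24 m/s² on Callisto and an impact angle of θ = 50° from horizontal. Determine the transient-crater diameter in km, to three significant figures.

D ≈ 11.1 km

In SI units: v = 16500 m/s.
d^0.8 = 268^0.8 = 87.60
v^0.47 = 16500^0.47 = 95.99
g^-0.26 = 1.24^-0.26 = 0.9456
(sin 50°)^0.333 = 0.7660^0.333 = 0.9151
D = 1.53 × 87.60 × 95.99 × 0.9456 × 0.9151 = 11133 m
   = 11.13 km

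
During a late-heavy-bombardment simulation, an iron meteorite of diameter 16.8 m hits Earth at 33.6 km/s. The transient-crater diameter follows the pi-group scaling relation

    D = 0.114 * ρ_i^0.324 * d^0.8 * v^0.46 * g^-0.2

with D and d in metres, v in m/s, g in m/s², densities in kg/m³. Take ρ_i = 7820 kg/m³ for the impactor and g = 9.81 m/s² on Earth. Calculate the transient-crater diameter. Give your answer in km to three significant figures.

D ≈ 1.52 km

In SI units: v = 33600 m/s.
ρ_i^0.324 = 7820^0.324 = 18.26
d^0.8 = 16.8^0.8 = 9.555
v^0.46 = 33600^0.46 = 120.8
g^-0.2 = 9.81^-0.2 = 0.6334
D = 0.114 × 18.26 × 9.555 × 120.8 × 0.6334 = 1522 m
   = 1.522 km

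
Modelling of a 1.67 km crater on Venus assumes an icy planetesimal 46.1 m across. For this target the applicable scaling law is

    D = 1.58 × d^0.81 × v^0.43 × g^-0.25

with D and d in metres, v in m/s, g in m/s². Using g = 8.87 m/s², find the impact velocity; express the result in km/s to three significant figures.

Rearranging for v: v = [D / (1.58 · 46.1^0.81 · 8.87^-0.25)]^(1/0.43).
D = 1670 m.
46.1^0.81 = 22.26
8.87^-0.25 = 0.5795
Denominator = 1.58 × 22.26 × 0.5795 = 20.38
D / 20.38 = 1670 / 20.38 = 81.94
v = 81.94^(1/0.43) = 81.94^2.3256 = 28186 m/s

v ≈ 28.2 km/s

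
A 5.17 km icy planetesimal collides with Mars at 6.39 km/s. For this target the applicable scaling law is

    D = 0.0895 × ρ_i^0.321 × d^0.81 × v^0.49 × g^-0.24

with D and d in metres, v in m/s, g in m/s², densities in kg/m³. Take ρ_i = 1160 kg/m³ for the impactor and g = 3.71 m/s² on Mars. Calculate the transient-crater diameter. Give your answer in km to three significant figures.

In SI units: d = 5170 m, v = 6390 m/s.
ρ_i^0.321 = 1160^0.321 = 9.631
d^0.81 = 5170^0.81 = 1018
v^0.49 = 6390^0.49 = 73.23
g^-0.24 = 3.71^-0.24 = 0.7300
D = 0.0895 × 9.631 × 1018 × 73.23 × 0.7300 = 46909 m
   = 46.91 km

D ≈ 46.9 km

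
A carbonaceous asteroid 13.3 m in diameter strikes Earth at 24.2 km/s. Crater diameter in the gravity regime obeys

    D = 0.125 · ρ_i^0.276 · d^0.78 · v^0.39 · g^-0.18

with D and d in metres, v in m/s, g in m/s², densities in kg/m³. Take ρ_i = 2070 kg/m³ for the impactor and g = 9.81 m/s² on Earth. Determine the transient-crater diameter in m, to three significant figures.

D ≈ 263 m

In SI units: v = 24200 m/s.
ρ_i^0.276 = 2070^0.276 = 8.226
d^0.78 = 13.3^0.78 = 7.527
v^0.39 = 24200^0.39 = 51.25
g^-0.18 = 9.81^-0.18 = 0.6630
D = 0.125 × 8.226 × 7.527 × 51.25 × 0.6630 = 263.0 m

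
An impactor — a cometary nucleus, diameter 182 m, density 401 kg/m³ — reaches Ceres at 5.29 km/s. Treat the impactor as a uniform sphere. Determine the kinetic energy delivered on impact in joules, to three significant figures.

v = 5290 m/s.
Mass m = (π/6) ρ d³ = (π/6) × 401 × (182)³ = 1.266 × 10^9 kg
E = ½ m v² = 0.5 × 1.266 × 10^9 × (5290)² = 1.771 × 10^16 J

E ≈ 1.77 × 10^16 J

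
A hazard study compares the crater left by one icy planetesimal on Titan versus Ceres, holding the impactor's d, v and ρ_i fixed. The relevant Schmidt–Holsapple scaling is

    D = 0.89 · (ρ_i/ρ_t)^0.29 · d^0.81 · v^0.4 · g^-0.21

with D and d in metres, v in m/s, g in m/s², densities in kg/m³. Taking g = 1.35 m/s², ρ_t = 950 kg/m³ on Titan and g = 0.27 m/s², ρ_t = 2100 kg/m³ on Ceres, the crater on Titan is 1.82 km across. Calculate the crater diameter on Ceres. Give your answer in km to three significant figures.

D ≈ 2.03 km

The impactor-only factors (d, v, ρ_i) cancel in the ratio, leaving D_Ceres/D_Titan = (g_Ceres/g_Titan)^-0.21 · (ρ_t,Titan/ρ_t,Ceres)^0.29.
(0.27/1.35)^-0.21 = 0.2000^-0.21 = 1.402
(950/2100)^0.29 = 0.4524^0.29 = 0.7945
Ratio = 1.402 × 0.7945 = 1.114
D_Ceres = 1.114 × 1.82 km = 2.03 km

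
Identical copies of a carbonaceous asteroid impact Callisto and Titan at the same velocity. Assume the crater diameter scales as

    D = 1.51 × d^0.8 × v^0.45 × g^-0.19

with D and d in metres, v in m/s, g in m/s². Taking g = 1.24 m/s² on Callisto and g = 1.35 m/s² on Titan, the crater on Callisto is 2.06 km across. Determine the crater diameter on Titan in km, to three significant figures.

D ≈ 2.03 km

All impactor-dependent factors cancel in the ratio, leaving D_Titan/D_Callisto = (g_Titan/g_Callisto)^-0.19.
(1.35/1.24)^-0.19 = 1.089^-0.19 = 0.9839
D_Titan = 0.9839 × 2.06 km = 2.03 km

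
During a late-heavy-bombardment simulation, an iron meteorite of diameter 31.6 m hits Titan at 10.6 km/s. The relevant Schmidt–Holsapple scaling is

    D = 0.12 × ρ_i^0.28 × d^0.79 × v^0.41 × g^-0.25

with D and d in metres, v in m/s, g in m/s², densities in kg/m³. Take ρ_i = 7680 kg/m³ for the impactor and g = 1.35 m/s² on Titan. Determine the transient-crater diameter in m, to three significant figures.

D ≈ 932 m

In SI units: v = 10600 m/s.
ρ_i^0.28 = 7680^0.28 = 12.24
d^0.79 = 31.6^0.79 = 15.30
v^0.41 = 10600^0.41 = 44.71
g^-0.25 = 1.35^-0.25 = 0.9277
D = 0.12 × 12.24 × 15.30 × 44.71 × 0.9277 = 932.1 m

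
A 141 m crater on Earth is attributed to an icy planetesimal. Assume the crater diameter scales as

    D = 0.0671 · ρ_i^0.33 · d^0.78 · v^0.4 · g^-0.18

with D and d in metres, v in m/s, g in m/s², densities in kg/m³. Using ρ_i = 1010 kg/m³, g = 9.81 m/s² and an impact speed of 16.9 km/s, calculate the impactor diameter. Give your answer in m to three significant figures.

Rearranging for d: d = [D / (0.0671 · 1010^0.33 · 16900^0.4 · 9.81^-0.18)]^(1/0.78).
1010^0.33 = 9.805
16900^0.4 = 49.11
9.81^-0.18 = 0.6630
Denominator = 0.0671 × 9.805 × 49.11 × 0.6630 = 21.42
D / 21.42 = 141 / 21.42 = 6.583
d = 6.583^(1/0.78) = 6.583^1.2821 = 11.20 m

d ≈ 11.2 m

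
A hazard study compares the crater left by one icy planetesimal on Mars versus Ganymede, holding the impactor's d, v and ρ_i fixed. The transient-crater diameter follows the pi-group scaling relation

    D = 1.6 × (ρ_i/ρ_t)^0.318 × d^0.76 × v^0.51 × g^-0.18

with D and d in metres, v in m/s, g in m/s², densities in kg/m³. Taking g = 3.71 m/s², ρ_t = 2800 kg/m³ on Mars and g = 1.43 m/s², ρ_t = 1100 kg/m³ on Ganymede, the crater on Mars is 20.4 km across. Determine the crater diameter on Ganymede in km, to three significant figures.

The impactor-only factors (d, v, ρ_i) cancel in the ratio, leaving D_Ganymede/D_Mars = (g_Ganymede/g_Mars)^-0.18 · (ρ_t,Mars/ρ_t,Ganymede)^0.318.
(1.43/3.71)^-0.18 = 0.3854^-0.18 = 1.187
(2800/1100)^0.318 = 2.545^0.318 = 1.346
Ratio = 1.187 × 1.346 = 1.598
D_Ganymede = 1.598 × 20.4 km = 32.6 km

D ≈ 32.6 km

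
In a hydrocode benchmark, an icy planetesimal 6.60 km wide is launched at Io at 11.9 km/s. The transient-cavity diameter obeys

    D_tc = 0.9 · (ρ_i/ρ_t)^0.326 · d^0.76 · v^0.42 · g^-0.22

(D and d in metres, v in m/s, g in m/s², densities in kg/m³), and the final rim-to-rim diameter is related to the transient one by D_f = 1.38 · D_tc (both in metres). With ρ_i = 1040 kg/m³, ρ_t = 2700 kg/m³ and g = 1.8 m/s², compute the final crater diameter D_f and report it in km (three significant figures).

D_f ≈ 32.9 km

In SI: d = 6600 m, v = 11900 m/s.
(ρ_i/ρ_t)^0.326 = (1040/2700)^0.326 = 0.7327
d^0.76 = 6600^0.76 = 799.6
v^0.42 = 11900^0.42 = 51.49
g^-0.22 = 1.8^-0.22 = 0.8787
D_tc = 0.9 × 0.7327 × 799.6 × 51.49 × 0.8787 = 23860 m
D_f = 1.38 × 23860 = 32927 m
     = 32.93 km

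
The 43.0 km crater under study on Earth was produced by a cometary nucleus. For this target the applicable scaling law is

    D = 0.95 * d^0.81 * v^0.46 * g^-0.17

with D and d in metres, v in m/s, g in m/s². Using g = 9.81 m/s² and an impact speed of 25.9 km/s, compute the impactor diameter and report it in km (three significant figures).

Rearranging for d: d = [D / (0.95 · 25900^0.46 · 9.81^-0.17)]^(1/0.81).
D = 43000 m.
25900^0.46 = 107.2
9.81^-0.17 = 0.6783
Denominator = 0.95 × 107.2 × 0.6783 = 69.08
D / 69.08 = 43000 / 69.08 = 622.5
d = 622.5^(1/0.81) = 622.5^1.2346 = 2816 m

d ≈ 2.82 km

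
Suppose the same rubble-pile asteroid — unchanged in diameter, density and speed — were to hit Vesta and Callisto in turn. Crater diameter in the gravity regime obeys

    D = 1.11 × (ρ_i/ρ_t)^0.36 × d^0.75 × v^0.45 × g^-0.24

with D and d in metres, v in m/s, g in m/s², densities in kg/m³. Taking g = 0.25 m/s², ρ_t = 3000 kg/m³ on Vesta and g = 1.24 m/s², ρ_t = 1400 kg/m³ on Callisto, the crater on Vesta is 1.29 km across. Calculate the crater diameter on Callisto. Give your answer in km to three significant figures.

D ≈ 1.16 km

The impactor-only factors (d, v, ρ_i) cancel in the ratio, leaving D_Callisto/D_Vesta = (g_Callisto/g_Vesta)^-0.24 · (ρ_t,Vesta/ρ_t,Callisto)^0.36.
(1.24/0.25)^-0.24 = 4.960^-0.24 = 0.6809
(3000/1400)^0.36 = 2.143^0.36 = 1.316
Ratio = 0.6809 × 1.316 = 0.8961
D_Callisto = 0.8961 × 1.29 km = 1.16 km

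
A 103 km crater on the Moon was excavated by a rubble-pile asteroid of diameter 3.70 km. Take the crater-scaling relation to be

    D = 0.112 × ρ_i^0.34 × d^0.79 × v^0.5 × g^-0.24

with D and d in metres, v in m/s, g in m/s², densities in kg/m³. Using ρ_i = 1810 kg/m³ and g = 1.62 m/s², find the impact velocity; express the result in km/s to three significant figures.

Rearranging for v: v = [D / (0.112 · 1810^0.34 · 3700^0.79 · 1.62^-0.24)]^(1/0.5).
D = 103000 m.
1810^0.34 = 12.81
3700^0.79 = 659.0
1.62^-0.24 = 0.8907
Denominator = 0.112 × 12.81 × 659.0 × 0.8907 = 842.1
D / 842.1 = 103000 / 842.1 = 122.3
v = 122.3^(1/0.5) = 122.3^2 = 14957 m/s

v ≈ 15.0 km/s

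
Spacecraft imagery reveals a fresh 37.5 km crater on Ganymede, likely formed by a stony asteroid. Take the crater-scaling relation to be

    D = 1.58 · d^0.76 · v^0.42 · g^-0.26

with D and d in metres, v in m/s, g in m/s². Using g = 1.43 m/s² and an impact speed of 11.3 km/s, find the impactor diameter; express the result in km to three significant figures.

d ≈ 3.72 km

Rearranging for d: d = [D / (1.58 · 11300^0.42 · 1.43^-0.26)]^(1/0.76).
D = 37500 m.
11300^0.42 = 50.38
1.43^-0.26 = 0.9112
Denominator = 1.58 × 50.38 × 0.9112 = 72.53
D / 72.53 = 37500 / 72.53 = 517.0
d = 517.0^(1/0.76) = 517.0^1.3158 = 3719 m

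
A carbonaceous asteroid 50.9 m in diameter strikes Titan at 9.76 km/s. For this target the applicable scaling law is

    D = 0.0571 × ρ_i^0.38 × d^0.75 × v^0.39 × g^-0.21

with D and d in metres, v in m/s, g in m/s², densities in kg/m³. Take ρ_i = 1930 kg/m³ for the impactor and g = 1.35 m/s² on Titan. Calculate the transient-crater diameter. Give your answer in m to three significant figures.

D ≈ 651 m

In SI units: v = 9760 m/s.
ρ_i^0.38 = 1930^0.38 = 17.72
d^0.75 = 50.9^0.75 = 19.06
v^0.39 = 9760^0.39 = 35.97
g^-0.21 = 1.35^-0.21 = 0.9389
D = 0.0571 × 17.72 × 19.06 × 35.97 × 0.9389 = 651.3 m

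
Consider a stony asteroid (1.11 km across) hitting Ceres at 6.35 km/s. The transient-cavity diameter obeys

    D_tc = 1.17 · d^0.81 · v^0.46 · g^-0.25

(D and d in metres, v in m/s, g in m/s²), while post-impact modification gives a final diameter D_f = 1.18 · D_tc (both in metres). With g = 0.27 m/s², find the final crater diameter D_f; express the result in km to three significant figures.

In SI: d = 1110 m, v = 6350 m/s.
d^0.81 = 1110^0.81 = 292.9
v^0.46 = 6350^0.46 = 56.14
g^-0.25 = 0.27^-0.25 = 1.387
D_tc = 1.17 × 292.9 × 56.14 × 1.387 = 26680 m
D_f = 1.18 × 26680 = 31482 m
     = 31.48 km

D_f ≈ 31.5 km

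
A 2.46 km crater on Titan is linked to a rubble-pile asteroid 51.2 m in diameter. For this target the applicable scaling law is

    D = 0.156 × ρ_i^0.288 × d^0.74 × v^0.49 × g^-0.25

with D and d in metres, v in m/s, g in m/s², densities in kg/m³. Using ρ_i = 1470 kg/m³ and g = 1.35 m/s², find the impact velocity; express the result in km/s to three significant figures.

Rearranging for v: v = [D / (0.156 · 1470^0.288 · 51.2^0.74 · 1.35^-0.25)]^(1/0.49).
D = 2460 m.
1470^0.288 = 8.169
51.2^0.74 = 18.40
1.35^-0.25 = 0.9277
Denominator = 0.156 × 8.169 × 18.40 × 0.9277 = 21.75
D / 21.75 = 2460 / 21.75 = 113.1
v = 113.1^(1/0.49) = 113.1^2.0408 = 15513 m/s

v ≈ 15.5 km/s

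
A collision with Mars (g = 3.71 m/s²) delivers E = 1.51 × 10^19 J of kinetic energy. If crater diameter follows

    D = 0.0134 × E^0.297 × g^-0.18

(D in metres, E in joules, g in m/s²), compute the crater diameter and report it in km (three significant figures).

E^0.297 = (1.51 × 10^19)^0.297 = 4.968 × 10^5
g^-0.18 = 3.71^-0.18 = 0.7898
D = 0.0134 × 4.968 × 10^5 × 0.7898 = 5258 m
   = 5.258 km

D ≈ 5.26 km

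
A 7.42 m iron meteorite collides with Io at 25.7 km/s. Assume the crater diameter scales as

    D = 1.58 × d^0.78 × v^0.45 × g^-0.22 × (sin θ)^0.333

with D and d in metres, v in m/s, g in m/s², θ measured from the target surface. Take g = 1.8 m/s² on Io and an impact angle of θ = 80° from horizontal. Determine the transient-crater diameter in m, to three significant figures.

D ≈ 636 m

In SI units: v = 25700 m/s.
d^0.78 = 7.42^0.78 = 4.774
v^0.45 = 25700^0.45 = 96.49
g^-0.22 = 1.8^-0.22 = 0.8787
(sin 80°)^0.333 = 0.9848^0.333 = 0.9949
D = 1.58 × 4.774 × 96.49 × 0.8787 × 0.9949 = 636.3 m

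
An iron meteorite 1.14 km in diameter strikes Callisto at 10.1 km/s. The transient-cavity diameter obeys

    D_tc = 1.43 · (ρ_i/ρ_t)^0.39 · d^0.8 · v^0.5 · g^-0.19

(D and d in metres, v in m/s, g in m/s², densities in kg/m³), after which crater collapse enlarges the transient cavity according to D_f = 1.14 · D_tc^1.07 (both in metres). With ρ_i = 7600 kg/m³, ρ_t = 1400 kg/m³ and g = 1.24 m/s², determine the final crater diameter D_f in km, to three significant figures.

D_f ≈ 186 km

In SI: d = 1140 m, v = 10100 m/s.
(ρ_i/ρ_t)^0.39 = (7600/1400)^0.39 = 1.934
d^0.8 = 1140^0.8 = 278.9
v^0.5 = 10100^0.5 = 100.5
g^-0.19 = 1.24^-0.19 = 0.9600
D_tc = 1.43 × 1.934 × 278.9 × 100.5 × 0.9600 = 74420 m
D_f = 1.14 × (74420)^1.07 = 1.860 × 10^5 m
     = 186.0 km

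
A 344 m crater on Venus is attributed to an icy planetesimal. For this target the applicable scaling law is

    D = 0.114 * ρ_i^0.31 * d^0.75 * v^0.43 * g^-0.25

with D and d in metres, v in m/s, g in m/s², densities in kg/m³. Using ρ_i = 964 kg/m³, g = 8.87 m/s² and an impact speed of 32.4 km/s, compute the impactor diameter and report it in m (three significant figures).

d ≈ 13.7 m

Rearranging for d: d = [D / (0.114 · 964^0.31 · 32400^0.43 · 8.87^-0.25)]^(1/0.75).
964^0.31 = 8.415
32400^0.43 = 87.00
8.87^-0.25 = 0.5795
Denominator = 0.114 × 8.415 × 87.00 × 0.5795 = 48.37
D / 48.37 = 344 / 48.37 = 7.112
d = 7.112^(1/0.75) = 7.112^1.3333 = 13.68 m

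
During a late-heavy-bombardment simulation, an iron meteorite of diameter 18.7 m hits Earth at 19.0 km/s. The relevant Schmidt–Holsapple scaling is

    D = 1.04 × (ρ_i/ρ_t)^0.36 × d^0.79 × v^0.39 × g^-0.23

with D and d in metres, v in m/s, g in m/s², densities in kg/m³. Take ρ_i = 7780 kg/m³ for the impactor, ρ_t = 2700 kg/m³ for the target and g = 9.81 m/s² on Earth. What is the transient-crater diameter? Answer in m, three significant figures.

In SI units: v = 19000 m/s.
(ρ_i/ρ_t)^0.36 = (7780/2700)^0.36 = 1.464
d^0.79 = 18.7^0.79 = 10.11
v^0.39 = 19000^0.39 = 46.64
g^-0.23 = 9.81^-0.23 = 0.5914
D = 1.04 × 1.464 × 10.11 × 46.64 × 0.5914 = 424.6 m

D ≈ 425 m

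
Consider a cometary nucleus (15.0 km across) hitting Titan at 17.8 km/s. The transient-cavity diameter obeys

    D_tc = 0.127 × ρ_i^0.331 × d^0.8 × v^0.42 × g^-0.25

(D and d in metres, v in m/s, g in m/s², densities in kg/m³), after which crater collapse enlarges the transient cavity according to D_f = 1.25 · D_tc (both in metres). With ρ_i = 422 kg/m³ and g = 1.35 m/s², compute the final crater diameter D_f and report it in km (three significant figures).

In SI: d = 15000 m, v = 17800 m/s.
ρ_i^0.331 = 422^0.331 = 7.396
d^0.8 = 15000^0.8 = 2192
v^0.42 = 17800^0.42 = 60.98
g^-0.25 = 1.35^-0.25 = 0.9277
D_tc = 0.127 × 7.396 × 2192 × 60.98 × 0.9277 = 1.165 × 10^5 m
D_f = 1.25 × 1.165 × 10^5 = 1.456 × 10^5 m
     = 145.6 km

D_f ≈ 146 km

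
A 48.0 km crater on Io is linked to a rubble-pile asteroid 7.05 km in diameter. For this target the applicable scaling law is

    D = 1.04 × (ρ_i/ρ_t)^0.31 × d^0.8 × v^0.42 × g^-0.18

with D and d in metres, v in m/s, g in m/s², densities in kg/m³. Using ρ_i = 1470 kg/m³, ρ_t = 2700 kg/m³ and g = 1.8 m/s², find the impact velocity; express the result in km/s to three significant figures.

v ≈ 12.0 km/s

Rearranging for v: v = [D / (1.04 · (1470/2700)^0.31 · 7050^0.8 · 1.8^-0.18)]^(1/0.42).
D = 48000 m.
(1470/2700)^0.31 = 0.8282
7050^0.8 = 1198
1.8^-0.18 = 0.8996
Denominator = 1.04 × 0.8282 × 1198 × 0.8996 = 928.3
D / 928.3 = 48000 / 928.3 = 51.71
v = 51.71^(1/0.42) = 51.71^2.381 = 12023 m/s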